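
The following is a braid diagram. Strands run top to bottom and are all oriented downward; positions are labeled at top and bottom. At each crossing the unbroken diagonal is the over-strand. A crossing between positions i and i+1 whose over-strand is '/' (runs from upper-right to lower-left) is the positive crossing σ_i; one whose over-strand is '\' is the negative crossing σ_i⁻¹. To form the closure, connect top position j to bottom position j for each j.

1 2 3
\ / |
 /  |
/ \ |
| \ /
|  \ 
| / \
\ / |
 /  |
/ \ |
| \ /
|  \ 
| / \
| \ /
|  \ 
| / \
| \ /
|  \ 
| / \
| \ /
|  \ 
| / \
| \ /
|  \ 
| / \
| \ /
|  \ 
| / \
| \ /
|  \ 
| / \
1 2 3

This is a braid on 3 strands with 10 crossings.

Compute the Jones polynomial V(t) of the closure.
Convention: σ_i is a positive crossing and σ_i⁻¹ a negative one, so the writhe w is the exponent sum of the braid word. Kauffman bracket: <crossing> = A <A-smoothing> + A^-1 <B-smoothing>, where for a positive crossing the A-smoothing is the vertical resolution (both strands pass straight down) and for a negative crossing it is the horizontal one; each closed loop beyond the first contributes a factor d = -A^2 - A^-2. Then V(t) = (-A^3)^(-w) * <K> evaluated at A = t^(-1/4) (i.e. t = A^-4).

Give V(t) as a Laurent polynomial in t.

t^-1 - t^-2 + 2*t^-3 - 2*t^-4 + 3*t^-5 - 3*t^-6 + 3*t^-7 - 3*t^-8 + 2*t^-9 - 2*t^-10 + t^-11

Derivation:
Reading the diagram top to bottom ('/'-over between positions i,i+1 = s_i, '\'-over = s_i^-1): braid word = s1 s2^-1 s1 s2^-1 s2^-1 s2^-1 s2^-1 s2^-1 s2^-1 s2^-1.
Braid: s1 s2^-1 s1 s2^-1 s2^-1 s2^-1 s2^-1 s2^-1 s2^-1 s2^-1 on 3 strands, 10 crossings.
Writhe w = (#positive) - (#negative) = 2 - 8 = -6.
State-sum expansion of <K>. There are 2^10 = 1024 states.
For each crossing: s=0 is the vertical smoothing, s=1 horizontal. Crossing k contributes A^(sign_k * (1 - 2*s_k)); loop factor d = -A^2 - A^-2.
Tabulate the states by total A-exponent and number of loops L (A-exp: L × count):
  A^10: L=9 ×1
  A^8: L=8 ×10
  A^6: L=7 ×45
  A^4: L=6 ×119, L=8 ×1
  A^2: L=5 ×203, L=7 ×7
  A^0: L=4 ×231, L=6 ×21
  A^-2: L=3 ×175, L=5 ×35
  A^-4: L=2 ×85, L=4 ×35
  A^-6: L=1 ×23, L=3 ×22
  A^-8: L=2 ×10
  A^-10: L=3 ×1
Each group contributes A^e * Σ count * d^(L-1):
Powers of d = -A^2 - A^-2: d^2 = A^4 + 2 + A^-4; d^3 = -A^6 - 3*A^2 - 3*A^-2 - A^-6; d^4 = A^8 + 4*A^4 + 6 + 4*A^-4 + A^-8; d^5 = -A^10 - 5*A^6 - 10*A^2 - 10*A^-2 - 5*A^-6 - A^-10; d^6 = A^12 + 6*A^8 + 15*A^4 + 20 + 15*A^-4 + 6*A^-8 + A^-12; d^7 = -A^14 - 7*A^10 - 21*A^6 - 35*A^2 - 35*A^-2 - 21*A^-6 - 7*A^-10 - A^-14; d^8 = A^16 + 8*A^12 + 28*A^8 + 56*A^4 + 70 + 56*A^-4 + 28*A^-8 + 8*A^-12 + A^-16.
  A^10 * (d^8) = A^26 + 8*A^22 + 28*A^18 + 56*A^14 + 70*A^10 + 56*A^6 + 28*A^2 + 8*A^-2 + A^-6
  A^8 * (10*d^7) = -10*A^22 - 70*A^18 - 210*A^14 - 350*A^10 - 350*A^6 - 210*A^2 - 70*A^-2 - 10*A^-6
  A^6 * (45*d^6) = 45*A^18 + 270*A^14 + 675*A^10 + 900*A^6 + 675*A^2 + 270*A^-2 + 45*A^-6
  A^4 * (119*d^5 + d^7) = -A^18 - 126*A^14 - 616*A^10 - 1225*A^6 - 1225*A^2 - 616*A^-2 - 126*A^-6 - A^-10
  A^2 * (203*d^4 + 7*d^6) = 7*A^14 + 245*A^10 + 917*A^6 + 1358*A^2 + 917*A^-2 + 245*A^-6 + 7*A^-10
  A^0 * (231*d^3 + 21*d^5) = -21*A^10 - 336*A^6 - 903*A^2 - 903*A^-2 - 336*A^-6 - 21*A^-10
  A^-2 * (175*d^2 + 35*d^4) = 35*A^6 + 315*A^2 + 560*A^-2 + 315*A^-6 + 35*A^-10
  A^-4 * (85*d + 35*d^3) = -35*A^2 - 190*A^-2 - 190*A^-6 - 35*A^-10
  A^-6 * (23 + 22*d^2) = 22*A^-2 + 67*A^-6 + 22*A^-10
  A^-8 * (10*d) = -10*A^-6 - 10*A^-10
  A^-10 * (d^2) = A^-6 + 2*A^-10 + A^-14
Summing the groups: <K> = A^26 - 2*A^22 + 2*A^18 - 3*A^14 + 3*A^10 - 3*A^6 + 3*A^2 - 2*A^-2 + 2*A^-6 - A^-10 + A^-14
Normalise by the writhe: (-A^3)^(-w) = (-A^3)^(6) = A^18, so f(A) = A^18 * <K> = A^44 - 2*A^40 + 2*A^36 - 3*A^32 + 3*A^28 - 3*A^24 + 3*A^20 - 2*A^16 + 2*A^12 - A^8 + A^4.
Substitute A = t^(-1/4), i.e. A^e → t^(-e/4): V(t) = t^-1 - t^-2 + 2*t^-3 - 2*t^-4 + 3*t^-5 - 3*t^-6 + 3*t^-7 - 3*t^-8 + 2*t^-9 - 2*t^-10 + t^-11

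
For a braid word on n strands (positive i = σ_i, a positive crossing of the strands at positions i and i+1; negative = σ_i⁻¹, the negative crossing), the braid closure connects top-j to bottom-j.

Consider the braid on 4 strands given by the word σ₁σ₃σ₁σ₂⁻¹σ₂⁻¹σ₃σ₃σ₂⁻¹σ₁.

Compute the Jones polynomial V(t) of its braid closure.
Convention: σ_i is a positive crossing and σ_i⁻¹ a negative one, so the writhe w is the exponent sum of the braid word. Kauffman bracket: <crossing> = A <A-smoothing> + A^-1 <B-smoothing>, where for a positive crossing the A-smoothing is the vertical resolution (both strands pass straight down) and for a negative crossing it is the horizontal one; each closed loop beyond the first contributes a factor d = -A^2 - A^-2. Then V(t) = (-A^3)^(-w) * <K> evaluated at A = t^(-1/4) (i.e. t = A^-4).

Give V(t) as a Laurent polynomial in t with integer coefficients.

Braid: s1 s3 s1 s2^-1 s2^-1 s3 s3 s2^-1 s1 on 4 strands, 9 crossings.
Writhe w = (#positive) - (#negative) = 6 - 3 = 3.
State-sum expansion of <K>. There are 2^9 = 512 states.
For each crossing: s=0 is the vertical smoothing, s=1 horizontal. Crossing k contributes A^(sign_k * (1 - 2*s_k)); loop factor d = -A^2 - A^-2.
Tabulate the states by total A-exponent and number of loops L (A-exp: L × count):
  A^9: L=5 ×1
  A^7: L=4 ×9
  A^5: L=3 ×32, L=5 ×4
  A^3: L=2 ×55, L=4 ×28, L=6 ×1
  A^1: L=1 ×39, L=3 ×77, L=5 ×10
  A^-1: L=2 ×81, L=4 ×44, L=6 ×1
  A^-3: L=3 ×73, L=5 ×11
  A^-5: L=4 ×35, L=6 ×1
  A^-7: L=5 ×9
  A^-9: L=6 ×1
Each group contributes A^e * Σ count * d^(L-1):
Powers of d = -A^2 - A^-2: d^2 = A^4 + 2 + A^-4; d^3 = -A^6 - 3*A^2 - 3*A^-2 - A^-6; d^4 = A^8 + 4*A^4 + 6 + 4*A^-4 + A^-8; d^5 = -A^10 - 5*A^6 - 10*A^2 - 10*A^-2 - 5*A^-6 - A^-10.
  A^9 * (d^4) = A^17 + 4*A^13 + 6*A^9 + 4*A^5 + A
  A^7 * (9*d^3) = -9*A^13 - 27*A^9 - 27*A^5 - 9*A
  A^5 * (32*d^2 + 4*d^4) = 4*A^13 + 48*A^9 + 88*A^5 + 48*A + 4*A^-3
  A^3 * (55*d + 28*d^3 + d^5) = -A^13 - 33*A^9 - 149*A^5 - 149*A - 33*A^-3 - A^-7
  A^1 * (39 + 77*d^2 + 10*d^4) = 10*A^9 + 117*A^5 + 253*A + 117*A^-3 + 10*A^-7
  A^-1 * (81*d + 44*d^3 + d^5) = -A^9 - 49*A^5 - 223*A - 223*A^-3 - 49*A^-7 - A^-11
  A^-3 * (73*d^2 + 11*d^4) = 11*A^5 + 117*A + 212*A^-3 + 117*A^-7 + 11*A^-11
  A^-5 * (35*d^3 + d^5) = -A^5 - 40*A - 115*A^-3 - 115*A^-7 - 40*A^-11 - A^-15
  A^-7 * (9*d^4) = 9*A + 36*A^-3 + 54*A^-7 + 36*A^-11 + 9*A^-15
  A^-9 * (d^5) = -A - 5*A^-3 - 10*A^-7 - 10*A^-11 - 5*A^-15 - A^-19
Summing the groups: <K> = A^17 - 2*A^13 + 3*A^9 - 6*A^5 + 6*A - 7*A^-3 + 6*A^-7 - 4*A^-11 + 3*A^-15 - A^-19
Normalise by the writhe: (-A^3)^(-w) = (-A^3)^(-3) = -A^-9, so f(A) = -A^-9 * <K> = -A^8 + 2*A^4 - 3 + 6*A^-4 - 6*A^-8 + 7*A^-12 - 6*A^-16 + 4*A^-20 - 3*A^-24 + A^-28.
Substitute A = t^(-1/4), i.e. A^e → t^(-e/4): V(t) = t^7 - 3*t^6 + 4*t^5 - 6*t^4 + 7*t^3 - 6*t^2 + 6*t - 3 + 2*t^-1 - t^-2

Answer: t^7 - 3*t^6 + 4*t^5 - 6*t^4 + 7*t^3 - 6*t^2 + 6*t - 3 + 2*t^-1 - t^-2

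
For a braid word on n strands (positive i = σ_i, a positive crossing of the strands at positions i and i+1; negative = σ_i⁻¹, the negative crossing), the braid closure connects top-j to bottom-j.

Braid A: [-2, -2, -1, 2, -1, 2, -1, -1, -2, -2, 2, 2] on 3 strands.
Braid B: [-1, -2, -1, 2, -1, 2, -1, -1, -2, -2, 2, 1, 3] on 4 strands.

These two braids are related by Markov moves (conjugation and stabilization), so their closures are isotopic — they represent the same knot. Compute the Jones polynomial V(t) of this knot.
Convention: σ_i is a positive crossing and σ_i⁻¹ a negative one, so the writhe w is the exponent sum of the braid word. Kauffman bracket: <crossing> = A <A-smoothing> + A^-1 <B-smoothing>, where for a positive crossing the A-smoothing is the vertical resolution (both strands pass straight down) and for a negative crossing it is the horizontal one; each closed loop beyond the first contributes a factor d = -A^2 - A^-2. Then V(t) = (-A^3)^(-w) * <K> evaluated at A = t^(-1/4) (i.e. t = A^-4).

2*t^-1 - 2*t^-2 + 3*t^-3 - 3*t^-4 + 2*t^-5 - 2*t^-6 + t^-7

Derivation:
Markov-equivalent braids have isotopic closures, hence identical knot invariants. Strip the Markov moves from each word to reach a common short braid β, then compute V(t) once on β.
Braid A: s2^-1 s2^-1 s1^-1 s2 s1^-1 s2 s1^-1 s1^-1 s2^-1 s2^-1 s2 s2 on 3 strands reduces by inverse Markov moves (closure unchanged at each step):
  Deconjugate: the word is γ·β·γ⁻¹ with γ = s2^-1 s2^-1 (prefix) and γ⁻¹ = s2 s2 (suffix); strip both.
Reduced to β = s1^-1 s2 s1^-1 s2 s1^-1 s1^-1 s2^-1 s2^-1 on 3 strands, 8 crossings.
Braid B: s1^-1 s2^-1 s1^-1 s2 s1^-1 s2 s1^-1 s1^-1 s2^-1 s2^-1 s2 s1 s3 on 4 strands reduces by inverse Markov moves (closure unchanged at each step):
  Destabilize: the word has the form β·s3 where s3 occurs only as the final letter (β ∈ B_3); drop it and the last strand → 3 strands.
  Deconjugate: the word is γ·β·γ⁻¹ with γ = s1^-1 s2^-1 (prefix) and γ⁻¹ = s2 s1 (suffix); strip both.
Reduced to β = s1^-1 s2 s1^-1 s2 s1^-1 s1^-1 s2^-1 s2^-1 on 3 strands, 8 crossings.
Both give the same β = s1^-1 s2 s1^-1 s2 s1^-1 s1^-1 s2^-1 s2^-1 on 3 strands, so one state sum suffices:
Braid: s1^-1 s2 s1^-1 s2 s1^-1 s1^-1 s2^-1 s2^-1 on 3 strands, 8 crossings.
Writhe w = (#positive) - (#negative) = 2 - 6 = -4.
Enumerate smoothing states for the bracket polynomial. There are 2^8 = 256 states.
Smooth each crossing (0=||, 1=⌣⌢); contribution A^(Σ sign_k(1-2s_k)) * d^(L-1).
Tabulate the states by total A-exponent and number of loops L (A-exp: L × count):
  A^8: L=5 ×1
  A^6: L=4 ×8
  A^4: L=3 ×26, L=5 ×2
  A^2: L=2 ×41, L=4 ×15
  A^0: L=1 ×26, L=3 ×43, L=5 ×1
  A^-2: L=2 ×47, L=4 ×9
  A^-4: L=1 ×11, L=3 ×16, L=5 ×1
  A^-6: L=2 ×6, L=4 ×2
  A^-8: L=3 ×1
Each group contributes A^e * Σ count * d^(L-1):
Powers of d = -A^2 - A^-2: d^2 = A^4 + 2 + A^-4; d^3 = -A^6 - 3*A^2 - 3*A^-2 - A^-6; d^4 = A^8 + 4*A^4 + 6 + 4*A^-4 + A^-8.
  A^8 * (d^4) = A^16 + 4*A^12 + 6*A^8 + 4*A^4 + 1
  A^6 * (8*d^3) = -8*A^12 - 24*A^8 - 24*A^4 - 8
  A^4 * (26*d^2 + 2*d^4) = 2*A^12 + 34*A^8 + 64*A^4 + 34 + 2*A^-4
  A^2 * (41*d + 15*d^3) = -15*A^8 - 86*A^4 - 86 - 15*A^-4
  A^0 * (26 + 43*d^2 + d^4) = A^8 + 47*A^4 + 118 + 47*A^-4 + A^-8
  A^-2 * (47*d + 9*d^3) = -9*A^4 - 74 - 74*A^-4 - 9*A^-8
  A^-4 * (11 + 16*d^2 + d^4) = A^4 + 20 + 49*A^-4 + 20*A^-8 + A^-12
  A^-6 * (6*d + 2*d^3) = -2 - 12*A^-4 - 12*A^-8 - 2*A^-12
  A^-8 * (d^2) = A^-4 + 2*A^-8 + A^-12
Summing the groups: <K> = A^16 - 2*A^12 + 2*A^8 - 3*A^4 + 3 - 2*A^-4 + 2*A^-8
Normalise by the writhe: (-A^3)^(-w) = (-A^3)^(4) = A^12, so f(A) = A^12 * <K> = A^28 - 2*A^24 + 2*A^20 - 3*A^16 + 3*A^12 - 2*A^8 + 2*A^4.
Substitute A = t^(-1/4), i.e. A^e → t^(-e/4): V(t) = 2*t^-1 - 2*t^-2 + 3*t^-3 - 3*t^-4 + 2*t^-5 - 2*t^-6 + t^-7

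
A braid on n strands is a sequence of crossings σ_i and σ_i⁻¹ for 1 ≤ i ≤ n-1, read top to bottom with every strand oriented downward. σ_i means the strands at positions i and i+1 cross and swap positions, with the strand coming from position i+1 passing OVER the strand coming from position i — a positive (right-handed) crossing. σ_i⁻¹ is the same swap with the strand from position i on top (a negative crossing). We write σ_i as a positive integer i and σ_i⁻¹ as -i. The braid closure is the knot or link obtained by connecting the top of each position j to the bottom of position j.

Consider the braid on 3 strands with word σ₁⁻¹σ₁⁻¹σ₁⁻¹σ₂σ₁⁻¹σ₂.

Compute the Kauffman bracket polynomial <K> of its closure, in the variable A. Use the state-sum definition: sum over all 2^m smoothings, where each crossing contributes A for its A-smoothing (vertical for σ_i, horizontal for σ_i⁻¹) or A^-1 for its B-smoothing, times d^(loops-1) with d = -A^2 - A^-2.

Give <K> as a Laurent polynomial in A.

A^14 - 2*A^10 + 2*A^6 - 2*A^2 + 2*A^-2 - A^-6 + A^-10

Derivation:
Braid: s1^-1 s1^-1 s1^-1 s2 s1^-1 s2 on 3 strands, 6 crossings.
Writhe w = (#positive) - (#negative) = 2 - 4 = -2.
Computing the Kauffman bracket via state sum. There are 2^6 = 64 states.
Smooth each crossing (0=||, 1=⌣⌢); contribution A^(Σ sign_k(1-2s_k)) * d^(L-1).
Tabulate the states by total A-exponent and number of loops L (A-exp: L × count):
  A^6: L=5 ×1
  A^4: L=4 ×6
  A^2: L=3 ×15
  A^0: L=2 ×19, L=4 ×1
  A^-2: L=1 ×11, L=3 ×4
  A^-4: L=2 ×6
  A^-6: L=3 ×1
Each group contributes A^e * Σ count * d^(L-1):
Powers of d = -A^2 - A^-2: d^2 = A^4 + 2 + A^-4; d^3 = -A^6 - 3*A^2 - 3*A^-2 - A^-6; d^4 = A^8 + 4*A^4 + 6 + 4*A^-4 + A^-8.
  A^6 * (d^4) = A^14 + 4*A^10 + 6*A^6 + 4*A^2 + A^-2
  A^4 * (6*d^3) = -6*A^10 - 18*A^6 - 18*A^2 - 6*A^-2
  A^2 * (15*d^2) = 15*A^6 + 30*A^2 + 15*A^-2
  A^0 * (19*d + d^3) = -A^6 - 22*A^2 - 22*A^-2 - A^-6
  A^-2 * (11 + 4*d^2) = 4*A^2 + 19*A^-2 + 4*A^-6
  A^-4 * (6*d) = -6*A^-2 - 6*A^-6
  A^-6 * (d^2) = A^-2 + 2*A^-6 + A^-10
Summing the groups: <K> = A^14 - 2*A^10 + 2*A^6 - 2*A^2 + 2*A^-2 - A^-6 + A^-10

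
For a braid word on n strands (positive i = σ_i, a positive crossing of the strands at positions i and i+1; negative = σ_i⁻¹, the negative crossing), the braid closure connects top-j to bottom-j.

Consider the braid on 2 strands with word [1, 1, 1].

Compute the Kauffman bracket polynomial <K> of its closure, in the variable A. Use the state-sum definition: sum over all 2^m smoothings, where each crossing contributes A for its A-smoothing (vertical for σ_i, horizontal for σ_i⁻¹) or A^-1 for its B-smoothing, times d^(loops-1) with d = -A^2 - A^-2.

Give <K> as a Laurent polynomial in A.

Braid: s1 s1 s1 on 2 strands, 3 crossings.
Writhe w = (#positive) - (#negative) = 3 - 0 = 3.
Computing the Kauffman bracket via state sum. There are 2^3 = 8 states.
Each crossing splits two ways (0=vertical, 1=horizontal). The state's weight is A^(#A-smoothings - #B-smoothings) * d^(loops - 1).
  state 000: A-exp=+3, loops=2, term = A^3 * d^1
  state 001: A-exp=+1, loops=1, term = A^1 * d^0
  state 010: A-exp=+1, loops=1, term = A^1 * d^0
  state 011: A-exp=-1, loops=2, term = A^-1 * d^1
  state 100: A-exp=+1, loops=1, term = A^1 * d^0
  state 101: A-exp=-1, loops=2, term = A^-1 * d^1
  state 110: A-exp=-1, loops=2, term = A^-1 * d^1
  state 111: A-exp=-3, loops=3, term = A^-3 * d^2
Collect the terms by A-exponent (count of states per loop number):
Powers of d = -A^2 - A^-2: d^2 = A^4 + 2 + A^-4.
  A^3 * (d) = -A^5 - A
  A^1 * (3) = 3*A
  A^-1 * (3*d) = -3*A - 3*A^-3
  A^-3 * (d^2) = A + 2*A^-3 + A^-7
Summing the groups: <K> = -A^5 - A^-3 + A^-7

Answer: -A^5 - A^-3 + A^-7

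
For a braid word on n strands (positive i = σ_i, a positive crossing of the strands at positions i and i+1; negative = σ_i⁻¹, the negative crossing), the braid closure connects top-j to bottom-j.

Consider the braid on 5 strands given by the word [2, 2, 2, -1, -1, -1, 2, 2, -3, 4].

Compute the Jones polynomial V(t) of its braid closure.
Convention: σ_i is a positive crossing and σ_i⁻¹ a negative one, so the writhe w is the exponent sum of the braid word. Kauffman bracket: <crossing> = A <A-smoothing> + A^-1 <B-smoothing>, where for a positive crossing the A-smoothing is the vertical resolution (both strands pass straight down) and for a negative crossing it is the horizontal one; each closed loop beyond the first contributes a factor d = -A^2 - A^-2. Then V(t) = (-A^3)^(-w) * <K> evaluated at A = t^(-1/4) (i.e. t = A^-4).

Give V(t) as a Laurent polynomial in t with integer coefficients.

-t^6 + t^5 - 2*t^4 + 3*t^3 - 2*t^2 + 3*t - 1 + t^-1 - t^-2

Derivation:
The presented braid s2 s2 s2 s1^-1 s1^-1 s1^-1 s2 s2 s3^-1 s4 on 5 strands reduces by inverse Markov moves (closure unchanged at each step):
  Destabilize: the word has the form β·s4 where s4 occurs only as the final letter (β ∈ B_4); drop it and the last strand → 4 strands.
  Destabilize: the word has the form β·s3^-1 where s3^-1 occurs only as the final letter (β ∈ B_3); drop it and the last strand → 3 strands.
Reduced to β = s2 s2 s2 s1^-1 s1^-1 s1^-1 s2 s2 on 3 strands, 8 crossings.
Compute on β:
Braid: s2 s2 s2 s1^-1 s1^-1 s1^-1 s2 s2 on 3 strands, 8 crossings.
Writhe w = (#positive) - (#negative) = 5 - 3 = 2.
Computing the Kauffman bracket via state sum. There are 2^8 = 256 states.
Each crossing splits two ways (0=vertical, 1=horizontal). The state's weight is A^(#A-smoothings - #B-smoothings) * d^(loops - 1).
Tabulate the states by total A-exponent and number of loops L (A-exp: L × count):
  A^8: L=4 ×1
  A^6: L=3 ×8
  A^4: L=2 ×18, L=4 ×10
  A^2: L=1 ×15, L=3 ×31, L=5 ×10
  A^0: L=2 ×35, L=4 ×30, L=6 ×5
  A^-2: L=3 ×40, L=5 ×15, L=7 ×1
  A^-4: L=4 ×25, L=6 ×3
  A^-6: L=5 ×8
  A^-8: L=6 ×1
Each group contributes A^e * Σ count * d^(L-1):
Powers of d = -A^2 - A^-2: d^2 = A^4 + 2 + A^-4; d^3 = -A^6 - 3*A^2 - 3*A^-2 - A^-6; d^4 = A^8 + 4*A^4 + 6 + 4*A^-4 + A^-8; d^5 = -A^10 - 5*A^6 - 10*A^2 - 10*A^-2 - 5*A^-6 - A^-10; d^6 = A^12 + 6*A^8 + 15*A^4 + 20 + 15*A^-4 + 6*A^-8 + A^-12.
  A^8 * (d^3) = -A^14 - 3*A^10 - 3*A^6 - A^2
  A^6 * (8*d^2) = 8*A^10 + 16*A^6 + 8*A^2
  A^4 * (18*d + 10*d^3) = -10*A^10 - 48*A^6 - 48*A^2 - 10*A^-2
  A^2 * (15 + 31*d^2 + 10*d^4) = 10*A^10 + 71*A^6 + 137*A^2 + 71*A^-2 + 10*A^-6
  A^0 * (35*d + 30*d^3 + 5*d^5) = -5*A^10 - 55*A^6 - 175*A^2 - 175*A^-2 - 55*A^-6 - 5*A^-10
  A^-2 * (40*d^2 + 15*d^4 + d^6) = A^10 + 21*A^6 + 115*A^2 + 190*A^-2 + 115*A^-6 + 21*A^-10 + A^-14
  A^-4 * (25*d^3 + 3*d^5) = -3*A^6 - 40*A^2 - 105*A^-2 - 105*A^-6 - 40*A^-10 - 3*A^-14
  A^-6 * (8*d^4) = 8*A^2 + 32*A^-2 + 48*A^-6 + 32*A^-10 + 8*A^-14
  A^-8 * (d^5) = -A^2 - 5*A^-2 - 10*A^-6 - 10*A^-10 - 5*A^-14 - A^-18
Summing the groups: <K> = -A^14 + A^10 - A^6 + 3*A^2 - 2*A^-2 + 3*A^-6 - 2*A^-10 + A^-14 - A^-18
Normalise by the writhe: (-A^3)^(-w) = (-A^3)^(-2) = A^-6, so f(A) = A^-6 * <K> = -A^8 + A^4 - 1 + 3*A^-4 - 2*A^-8 + 3*A^-12 - 2*A^-16 + A^-20 - A^-24.
Substitute A = t^(-1/4), i.e. A^e → t^(-e/4): V(t) = -t^6 + t^5 - 2*t^4 + 3*t^3 - 2*t^2 + 3*t - 1 + t^-1 - t^-2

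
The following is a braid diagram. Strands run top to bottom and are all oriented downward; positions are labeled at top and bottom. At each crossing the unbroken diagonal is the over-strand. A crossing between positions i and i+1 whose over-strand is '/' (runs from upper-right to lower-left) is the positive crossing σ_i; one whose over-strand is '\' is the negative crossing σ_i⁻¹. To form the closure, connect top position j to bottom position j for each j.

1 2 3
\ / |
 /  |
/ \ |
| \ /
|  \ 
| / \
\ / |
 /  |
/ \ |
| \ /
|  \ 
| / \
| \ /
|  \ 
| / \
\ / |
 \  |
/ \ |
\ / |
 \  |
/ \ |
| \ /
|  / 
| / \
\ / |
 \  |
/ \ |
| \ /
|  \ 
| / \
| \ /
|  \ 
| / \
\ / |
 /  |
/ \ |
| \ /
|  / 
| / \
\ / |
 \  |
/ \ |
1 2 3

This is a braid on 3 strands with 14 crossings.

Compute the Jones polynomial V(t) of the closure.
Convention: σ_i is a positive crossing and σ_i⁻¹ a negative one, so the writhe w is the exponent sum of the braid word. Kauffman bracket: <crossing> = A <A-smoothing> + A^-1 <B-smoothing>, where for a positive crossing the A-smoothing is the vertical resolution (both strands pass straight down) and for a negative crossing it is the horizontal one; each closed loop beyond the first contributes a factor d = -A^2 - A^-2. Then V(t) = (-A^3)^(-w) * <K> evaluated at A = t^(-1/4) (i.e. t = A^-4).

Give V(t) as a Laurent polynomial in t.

Reading the diagram top to bottom ('/'-over between positions i,i+1 = s_i, '\'-over = s_i^-1): braid word = s1 s2^-1 s1 s2^-1 s2^-1 s1^-1 s1^-1 s2 s1^-1 s2^-1 s2^-1 s1 s2 s1^-1.
The presented braid s1 s2^-1 s1 s2^-1 s2^-1 s1^-1 s1^-1 s2 s1^-1 s2^-1 s2^-1 s1 s2 s1^-1 on 3 strands reduces by inverse Markov moves (closure unchanged at each step):
  Deconjugate: the word is γ·β·γ⁻¹ with γ = s1 s2^-1 (prefix) and γ⁻¹ = s2 s1^-1 (suffix); strip both.
Reduced to β = s1 s2^-1 s2^-1 s1^-1 s1^-1 s2 s1^-1 s2^-1 s2^-1 s1 on 3 strands, 10 crossings.
Compute on β:
Braid: s1 s2^-1 s2^-1 s1^-1 s1^-1 s2 s1^-1 s2^-1 s2^-1 s1 on 3 strands, 10 crossings.
Writhe w = (#positive) - (#negative) = 3 - 7 = -4.
State-sum expansion of <K>. There are 2^10 = 1024 states.
Each crossing splits two ways (0=vertical, 1=horizontal). The state's weight is A^(#A-smoothings - #B-smoothings) * d^(loops - 1).
Tabulate the states by total A-exponent and number of loops L (A-exp: L × count):
  A^10: L=6 ×1
  A^8: L=5 ×10
  A^6: L=4 ×43, L=6 ×2
  A^4: L=3 ×98, L=5 ×22
  A^2: L=2 ×118, L=4 ×88, L=6 ×4
  A^0: L=1 ×60, L=3 ×162, L=5 ×30
  A^-2: L=2 ×128, L=4 ×79, L=6 ×3
  A^-4: L=1 ×23, L=3 ×84, L=5 ×13
  A^-6: L=2 ×27, L=4 ×18
  A^-8: L=1 ×2, L=3 ×8
  A^-10: L=2 ×1
Each group contributes A^e * Σ count * d^(L-1):
Powers of d = -A^2 - A^-2: d^2 = A^4 + 2 + A^-4; d^3 = -A^6 - 3*A^2 - 3*A^-2 - A^-6; d^4 = A^8 + 4*A^4 + 6 + 4*A^-4 + A^-8; d^5 = -A^10 - 5*A^6 - 10*A^2 - 10*A^-2 - 5*A^-6 - A^-10.
  A^10 * (d^5) = -A^20 - 5*A^16 - 10*A^12 - 10*A^8 - 5*A^4 - 1
  A^8 * (10*d^4) = 10*A^16 + 40*A^12 + 60*A^8 + 40*A^4 + 10
  A^6 * (43*d^3 + 2*d^5) = -2*A^16 - 53*A^12 - 149*A^8 - 149*A^4 - 53 - 2*A^-4
  A^4 * (98*d^2 + 22*d^4) = 22*A^12 + 186*A^8 + 328*A^4 + 186 + 22*A^-4
  A^2 * (118*d + 88*d^3 + 4*d^5) = -4*A^12 - 108*A^8 - 422*A^4 - 422 - 108*A^-4 - 4*A^-8
  A^0 * (60 + 162*d^2 + 30*d^4) = 30*A^8 + 282*A^4 + 564 + 282*A^-4 + 30*A^-8
  A^-2 * (128*d + 79*d^3 + 3*d^5) = -3*A^8 - 94*A^4 - 395 - 395*A^-4 - 94*A^-8 - 3*A^-12
  A^-4 * (23 + 84*d^2 + 13*d^4) = 13*A^4 + 136 + 269*A^-4 + 136*A^-8 + 13*A^-12
  A^-6 * (27*d + 18*d^3) = -18 - 81*A^-4 - 81*A^-8 - 18*A^-12
  A^-8 * (2 + 8*d^2) = 8*A^-4 + 18*A^-8 + 8*A^-12
  A^-10 * (d) = -A^-8 - A^-12
Summing the groups: <K> = -A^20 + 3*A^16 - 5*A^12 + 6*A^8 - 7*A^4 + 7 - 5*A^-4 + 4*A^-8 - A^-12
Normalise by the writhe: (-A^3)^(-w) = (-A^3)^(4) = A^12, so f(A) = A^12 * <K> = -A^32 + 3*A^28 - 5*A^24 + 6*A^20 - 7*A^16 + 7*A^12 - 5*A^8 + 4*A^4 - 1.
Substitute A = t^(-1/4), i.e. A^e → t^(-e/4): V(t) = -1 + 4*t^-1 - 5*t^-2 + 7*t^-3 - 7*t^-4 + 6*t^-5 - 5*t^-6 + 3*t^-7 - t^-8

Answer: -1 + 4*t^-1 - 5*t^-2 + 7*t^-3 - 7*t^-4 + 6*t^-5 - 5*t^-6 + 3*t^-7 - t^-8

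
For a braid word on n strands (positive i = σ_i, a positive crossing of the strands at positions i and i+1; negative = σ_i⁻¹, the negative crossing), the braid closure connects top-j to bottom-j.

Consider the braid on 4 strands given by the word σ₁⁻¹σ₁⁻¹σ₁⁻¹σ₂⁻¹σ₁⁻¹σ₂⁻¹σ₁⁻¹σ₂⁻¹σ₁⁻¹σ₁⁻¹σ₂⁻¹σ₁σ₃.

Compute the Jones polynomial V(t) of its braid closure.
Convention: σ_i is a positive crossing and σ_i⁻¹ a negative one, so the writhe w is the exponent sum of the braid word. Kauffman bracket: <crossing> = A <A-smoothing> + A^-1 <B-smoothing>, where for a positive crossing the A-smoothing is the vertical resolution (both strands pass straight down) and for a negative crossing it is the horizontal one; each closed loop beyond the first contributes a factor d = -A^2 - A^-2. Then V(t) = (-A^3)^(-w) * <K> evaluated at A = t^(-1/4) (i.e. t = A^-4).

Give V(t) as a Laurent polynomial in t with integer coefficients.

The presented braid s1^-1 s1^-1 s1^-1 s2^-1 s1^-1 s2^-1 s1^-1 s2^-1 s1^-1 s1^-1 s2^-1 s1 s3 on 4 strands reduces by inverse Markov moves (closure unchanged at each step):
  Destabilize: the word has the form β·s3 where s3 occurs only as the final letter (β ∈ B_3); drop it and the last strand → 3 strands.
  Deconjugate: the word is γ·β·γ⁻¹ with γ = s1^-1 (prefix) and γ⁻¹ = s1 (suffix); strip both.
Reduced to β = s1^-1 s1^-1 s2^-1 s1^-1 s2^-1 s1^-1 s2^-1 s1^-1 s1^-1 s2^-1 on 3 strands, 10 crossings.
Compute on β:
Braid: s1^-1 s1^-1 s2^-1 s1^-1 s2^-1 s1^-1 s2^-1 s1^-1 s1^-1 s2^-1 on 3 strands, 10 crossings.
Writhe w = (#positive) - (#negative) = 0 - 10 = -10.
State-sum expansion of <K>. There are 2^10 = 1024 states.
Smooth each crossing (0=||, 1=⌣⌢); contribution A^(Σ sign_k(1-2s_k)) * d^(L-1).
Tabulate the states by total A-exponent and number of loops L (A-exp: L × count):
  A^10: L=3 ×1
  A^8: L=2 ×4, L=4 ×6
  A^6: L=1 ×4, L=3 ×30, L=5 ×11
  A^4: L=2 ×48, L=4 ×65, L=6 ×7
  A^2: L=1 ×24, L=3 ×140, L=5 ×45, L=7 ×1
  A^0: L=2 ×129, L=4 ×117, L=6 ×6
  A^-2: L=1 ×43, L=3 ×151, L=5 ×16
  A^-4: L=2 ×96, L=4 ×24
  A^-6: L=1 ×24, L=3 ×21
  A^-8: L=2 ×10
  A^-10: L=3 ×1
Each group contributes A^e * Σ count * d^(L-1):
Powers of d = -A^2 - A^-2: d^2 = A^4 + 2 + A^-4; d^3 = -A^6 - 3*A^2 - 3*A^-2 - A^-6; d^4 = A^8 + 4*A^4 + 6 + 4*A^-4 + A^-8; d^5 = -A^10 - 5*A^6 - 10*A^2 - 10*A^-2 - 5*A^-6 - A^-10; d^6 = A^12 + 6*A^8 + 15*A^4 + 20 + 15*A^-4 + 6*A^-8 + A^-12.
  A^10 * (d^2) = A^14 + 2*A^10 + A^6
  A^8 * (4*d + 6*d^3) = -6*A^14 - 22*A^10 - 22*A^6 - 6*A^2
  A^6 * (4 + 30*d^2 + 11*d^4) = 11*A^14 + 74*A^10 + 130*A^6 + 74*A^2 + 11*A^-2
  A^4 * (48*d + 65*d^3 + 7*d^5) = -7*A^14 - 100*A^10 - 313*A^6 - 313*A^2 - 100*A^-2 - 7*A^-6
  A^2 * (24 + 140*d^2 + 45*d^4 + d^6) = A^14 + 51*A^10 + 335*A^6 + 594*A^2 + 335*A^-2 + 51*A^-6 + A^-10
  A^0 * (129*d + 117*d^3 + 6*d^5) = -6*A^10 - 147*A^6 - 540*A^2 - 540*A^-2 - 147*A^-6 - 6*A^-10
  A^-2 * (43 + 151*d^2 + 16*d^4) = 16*A^6 + 215*A^2 + 441*A^-2 + 215*A^-6 + 16*A^-10
  A^-4 * (96*d + 24*d^3) = -24*A^2 - 168*A^-2 - 168*A^-6 - 24*A^-10
  A^-6 * (24 + 21*d^2) = 21*A^-2 + 66*A^-6 + 21*A^-10
  A^-8 * (10*d) = -10*A^-6 - 10*A^-10
  A^-10 * (d^2) = A^-6 + 2*A^-10 + A^-14
Summing the groups: <K> = -A^10 + A^-6 + A^-14
Normalise by the writhe: (-A^3)^(-w) = (-A^3)^(10) = A^30, so f(A) = A^30 * <K> = -A^40 + A^24 + A^16.
Substitute A = t^(-1/4), i.e. A^e → t^(-e/4): V(t) = t^-4 + t^-6 - t^-10

Answer: t^-4 + t^-6 - t^-10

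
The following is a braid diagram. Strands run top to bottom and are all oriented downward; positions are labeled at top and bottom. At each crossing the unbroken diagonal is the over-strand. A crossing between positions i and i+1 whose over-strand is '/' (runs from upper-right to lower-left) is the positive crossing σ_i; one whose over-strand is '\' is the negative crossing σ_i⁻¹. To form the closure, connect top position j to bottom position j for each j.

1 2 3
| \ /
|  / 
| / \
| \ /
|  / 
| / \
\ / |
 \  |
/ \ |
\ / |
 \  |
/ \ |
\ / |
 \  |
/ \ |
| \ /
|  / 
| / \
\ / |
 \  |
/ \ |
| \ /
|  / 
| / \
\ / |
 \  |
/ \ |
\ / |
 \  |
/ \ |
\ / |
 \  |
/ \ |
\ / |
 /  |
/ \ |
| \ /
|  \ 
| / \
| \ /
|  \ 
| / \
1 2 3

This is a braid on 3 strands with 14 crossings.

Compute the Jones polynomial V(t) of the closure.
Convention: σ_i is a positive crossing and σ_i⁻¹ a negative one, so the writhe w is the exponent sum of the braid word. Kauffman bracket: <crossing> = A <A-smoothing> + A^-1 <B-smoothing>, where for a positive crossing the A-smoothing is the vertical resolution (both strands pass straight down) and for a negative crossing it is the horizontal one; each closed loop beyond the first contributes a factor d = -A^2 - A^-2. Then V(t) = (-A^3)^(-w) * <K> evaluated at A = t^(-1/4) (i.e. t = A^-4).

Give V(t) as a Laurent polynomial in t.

Reading the diagram top to bottom ('/'-over between positions i,i+1 = s_i, '\'-over = s_i^-1): braid word = s2 s2 s1^-1 s1^-1 s1^-1 s2 s1^-1 s2 s1^-1 s1^-1 s1^-1 s1 s2^-1 s2^-1.
The presented braid s2 s2 s1^-1 s1^-1 s1^-1 s2 s1^-1 s2 s1^-1 s1^-1 s1^-1 s1 s2^-1 s2^-1 on 3 strands reduces by inverse Markov moves (closure unchanged at each step):
  Deconjugate: the word is γ·β·γ⁻¹ with γ = s2 (prefix) and γ⁻¹ = s2^-1 (suffix); strip both.
  Deconjugate: the word is γ·β·γ⁻¹ with γ = s2 s1^-1 (prefix) and γ⁻¹ = s1 s2^-1 (suffix); strip both.
Reduced to β = s1^-1 s1^-1 s2 s1^-1 s2 s1^-1 s1^-1 s1^-1 on 3 strands, 8 crossings.
Compute on β:
Braid: s1^-1 s1^-1 s2 s1^-1 s2 s1^-1 s1^-1 s1^-1 on 3 strands, 8 crossings.
Writhe w = (#positive) - (#negative) = 2 - 6 = -4.
State-sum expansion of <K>. There are 2^8 = 256 states.
Each crossing splits two ways (0=vertical, 1=horizontal). The state's weight is A^(#A-smoothings - #B-smoothings) * d^(loops - 1).
Tabulate the states by total A-exponent and number of loops L (A-exp: L × count):
  A^8: L=7 ×1
  A^6: L=6 ×8
  A^4: L=5 ×28
  A^2: L=4 ×55, L=6 ×1
  A^0: L=3 ×65, L=5 ×5
  A^-2: L=2 ×46, L=4 ×10
  A^-4: L=1 ×17, L=3 ×11
  A^-6: L=2 ×8
  A^-8: L=3 ×1
Each group contributes A^e * Σ count * d^(L-1):
Powers of d = -A^2 - A^-2: d^2 = A^4 + 2 + A^-4; d^3 = -A^6 - 3*A^2 - 3*A^-2 - A^-6; d^4 = A^8 + 4*A^4 + 6 + 4*A^-4 + A^-8; d^5 = -A^10 - 5*A^6 - 10*A^2 - 10*A^-2 - 5*A^-6 - A^-10; d^6 = A^12 + 6*A^8 + 15*A^4 + 20 + 15*A^-4 + 6*A^-8 + A^-12.
  A^8 * (d^6) = A^20 + 6*A^16 + 15*A^12 + 20*A^8 + 15*A^4 + 6 + A^-4
  A^6 * (8*d^5) = -8*A^16 - 40*A^12 - 80*A^8 - 80*A^4 - 40 - 8*A^-4
  A^4 * (28*d^4) = 28*A^12 + 112*A^8 + 168*A^4 + 112 + 28*A^-4
  A^2 * (55*d^3 + d^5) = -A^12 - 60*A^8 - 175*A^4 - 175 - 60*A^-4 - A^-8
  A^0 * (65*d^2 + 5*d^4) = 5*A^8 + 85*A^4 + 160 + 85*A^-4 + 5*A^-8
  A^-2 * (46*d + 10*d^3) = -10*A^4 - 76 - 76*A^-4 - 10*A^-8
  A^-4 * (17 + 11*d^2) = 11 + 39*A^-4 + 11*A^-8
  A^-6 * (8*d) = -8*A^-4 - 8*A^-8
  A^-8 * (d^2) = A^-4 + 2*A^-8 + A^-12
Summing the groups: <K> = A^20 - 2*A^16 + 2*A^12 - 3*A^8 + 3*A^4 - 2 + 2*A^-4 - A^-8 + A^-12
Normalise by the writhe: (-A^3)^(-w) = (-A^3)^(4) = A^12, so f(A) = A^12 * <K> = A^32 - 2*A^28 + 2*A^24 - 3*A^20 + 3*A^16 - 2*A^12 + 2*A^8 - A^4 + 1.
Substitute A = t^(-1/4), i.e. A^e → t^(-e/4): V(t) = 1 - t^-1 + 2*t^-2 - 2*t^-3 + 3*t^-4 - 3*t^-5 + 2*t^-6 - 2*t^-7 + t^-8

Answer: 1 - t^-1 + 2*t^-2 - 2*t^-3 + 3*t^-4 - 3*t^-5 + 2*t^-6 - 2*t^-7 + t^-8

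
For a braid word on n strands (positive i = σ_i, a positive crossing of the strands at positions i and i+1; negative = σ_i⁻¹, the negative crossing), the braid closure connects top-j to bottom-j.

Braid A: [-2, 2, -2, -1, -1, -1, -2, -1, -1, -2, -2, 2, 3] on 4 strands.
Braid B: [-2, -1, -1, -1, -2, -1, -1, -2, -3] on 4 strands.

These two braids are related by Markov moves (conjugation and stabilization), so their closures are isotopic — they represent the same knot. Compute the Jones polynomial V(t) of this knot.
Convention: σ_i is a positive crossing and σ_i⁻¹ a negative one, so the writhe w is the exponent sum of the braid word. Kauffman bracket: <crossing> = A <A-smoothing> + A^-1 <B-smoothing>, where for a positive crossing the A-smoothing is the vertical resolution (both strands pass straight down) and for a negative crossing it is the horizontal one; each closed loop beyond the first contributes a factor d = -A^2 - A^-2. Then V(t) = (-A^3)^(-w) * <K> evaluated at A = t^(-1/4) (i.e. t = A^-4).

Markov-equivalent braids have isotopic closures, hence identical knot invariants. Strip the Markov moves from each word to reach a common short braid β, then compute V(t) once on β.
Braid A: s2^-1 s2 s2^-1 s1^-1 s1^-1 s1^-1 s2^-1 s1^-1 s1^-1 s2^-1 s2^-1 s2 s3 on 4 strands reduces by inverse Markov moves (closure unchanged at each step):
  Destabilize: the word has the form β·s3 where s3 occurs only as the final letter (β ∈ B_3); drop it and the last strand → 3 strands.
  Deconjugate: the word is γ·β·γ⁻¹ with γ = s2^-1 s2 (prefix) and γ⁻¹ = s2^-1 s2 (suffix); strip both.
Reduced to β = s2^-1 s1^-1 s1^-1 s1^-1 s2^-1 s1^-1 s1^-1 s2^-1 on 3 strands, 8 crossings.
Braid B: s2^-1 s1^-1 s1^-1 s1^-1 s2^-1 s1^-1 s1^-1 s2^-1 s3^-1 on 4 strands reduces by inverse Markov moves (closure unchanged at each step):
  Destabilize: the word has the form β·s3^-1 where s3^-1 occurs only as the final letter (β ∈ B_3); drop it and the last strand → 3 strands.
Reduced to β = s2^-1 s1^-1 s1^-1 s1^-1 s2^-1 s1^-1 s1^-1 s2^-1 on 3 strands, 8 crossings.
Both give the same β = s2^-1 s1^-1 s1^-1 s1^-1 s2^-1 s1^-1 s1^-1 s2^-1 on 3 strands, so one state sum suffices:
Braid: s2^-1 s1^-1 s1^-1 s1^-1 s2^-1 s1^-1 s1^-1 s2^-1 on 3 strands, 8 crossings.
Writhe w = (#positive) - (#negative) = 0 - 8 = -8.
Enumerate smoothing states for the bracket polynomial. There are 2^8 = 256 states.
Each crossing splits two ways (0=vertical, 1=horizontal). The state's weight is A^(#A-smoothings - #B-smoothings) * d^(loops - 1).
Tabulate the states by total A-exponent and number of loops L (A-exp: L × count):
  A^8: L=5 ×1
  A^6: L=4 ×7, L=6 ×1
  A^4: L=3 ×19, L=5 ×9
  A^2: L=2 ×24, L=4 ×31, L=6 ×1
  A^0: L=1 ×12, L=3 ×53, L=5 ×5
  A^-2: L=2 ×45, L=4 ×11
  A^-4: L=1 ×15, L=3 ×13
  A^-6: L=2 ×8
  A^-8: L=3 ×1
Each group contributes A^e * Σ count * d^(L-1):
Powers of d = -A^2 - A^-2: d^2 = A^4 + 2 + A^-4; d^3 = -A^6 - 3*A^2 - 3*A^-2 - A^-6; d^4 = A^8 + 4*A^4 + 6 + 4*A^-4 + A^-8; d^5 = -A^10 - 5*A^6 - 10*A^2 - 10*A^-2 - 5*A^-6 - A^-10.
  A^8 * (d^4) = A^16 + 4*A^12 + 6*A^8 + 4*A^4 + 1
  A^6 * (7*d^3 + d^5) = -A^16 - 12*A^12 - 31*A^8 - 31*A^4 - 12 - A^-4
  A^4 * (19*d^2 + 9*d^4) = 9*A^12 + 55*A^8 + 92*A^4 + 55 + 9*A^-4
  A^2 * (24*d + 31*d^3 + d^5) = -A^12 - 36*A^8 - 127*A^4 - 127 - 36*A^-4 - A^-8
  A^0 * (12 + 53*d^2 + 5*d^4) = 5*A^8 + 73*A^4 + 148 + 73*A^-4 + 5*A^-8
  A^-2 * (45*d + 11*d^3) = -11*A^4 - 78 - 78*A^-4 - 11*A^-8
  A^-4 * (15 + 13*d^2) = 13 + 41*A^-4 + 13*A^-8
  A^-6 * (8*d) = -8*A^-4 - 8*A^-8
  A^-8 * (d^2) = A^-4 + 2*A^-8 + A^-12
Summing the groups: <K> = -A^8 + A^-4 + A^-12
Normalise by the writhe: (-A^3)^(-w) = (-A^3)^(8) = A^24, so f(A) = A^24 * <K> = -A^32 + A^20 + A^12.
Substitute A = t^(-1/4), i.e. A^e → t^(-e/4): V(t) = t^-3 + t^-5 - t^-8

Answer: t^-3 + t^-5 - t^-8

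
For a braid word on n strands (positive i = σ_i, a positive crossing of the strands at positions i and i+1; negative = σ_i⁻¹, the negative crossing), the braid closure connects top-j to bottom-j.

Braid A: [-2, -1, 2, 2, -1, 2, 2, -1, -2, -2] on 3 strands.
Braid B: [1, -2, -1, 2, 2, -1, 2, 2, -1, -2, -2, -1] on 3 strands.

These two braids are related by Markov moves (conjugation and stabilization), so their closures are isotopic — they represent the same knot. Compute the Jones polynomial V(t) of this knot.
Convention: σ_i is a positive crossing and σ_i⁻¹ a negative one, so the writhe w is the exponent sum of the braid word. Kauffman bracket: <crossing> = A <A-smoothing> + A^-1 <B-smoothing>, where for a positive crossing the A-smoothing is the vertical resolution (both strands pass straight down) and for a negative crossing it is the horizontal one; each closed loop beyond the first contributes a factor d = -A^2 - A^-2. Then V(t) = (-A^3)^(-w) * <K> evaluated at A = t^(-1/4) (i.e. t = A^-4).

Markov-equivalent braids have isotopic closures, hence identical knot invariants. Strip the Markov moves from each word to reach a common short braid β, then compute V(t) once on β.
Braid A: s2^-1 s1^-1 s2 s2 s1^-1 s2 s2 s1^-1 s2^-1 s2^-1 on 3 strands has no conjugating prefix/suffix or stabilization to strip; take β = s2^-1 s1^-1 s2 s2 s1^-1 s2 s2 s1^-1 s2^-1 s2^-1.
Braid B: s1 s2^-1 s1^-1 s2 s2 s1^-1 s2 s2 s1^-1 s2^-1 s2^-1 s1^-1 on 3 strands reduces by inverse Markov moves (closure unchanged at each step):
  Deconjugate: the word is γ·β·γ⁻¹ with γ = s1 (prefix) and γ⁻¹ = s1^-1 (suffix); strip both.
Reduced to β = s2^-1 s1^-1 s2 s2 s1^-1 s2 s2 s1^-1 s2^-1 s2^-1 on 3 strands, 10 crossings.
Both give the same β = s2^-1 s1^-1 s2 s2 s1^-1 s2 s2 s1^-1 s2^-1 s2^-1 on 3 strands, so one state sum suffices:
Braid: s2^-1 s1^-1 s2 s2 s1^-1 s2 s2 s1^-1 s2^-1 s2^-1 on 3 strands, 10 crossings.
Writhe w = (#positive) - (#negative) = 4 - 6 = -2.
Enumerate smoothing states for the bracket polynomial. There are 2^10 = 1024 states.
Each crossing splits two ways (0=vertical, 1=horizontal). The state's weight is A^(#A-smoothings - #B-smoothings) * d^(loops - 1).
Tabulate the states by total A-exponent and number of loops L (A-exp: L × count):
  A^10: L=5 ×1
  A^8: L=4 ×10
  A^6: L=3 ×39, L=5 ×6
  A^4: L=2 ×66, L=4 ×52, L=6 ×2
  A^2: L=1 ×45, L=3 ×124, L=5 ×41
  A^0: L=2 ×118, L=4 ×113, L=6 ×21
  A^-2: L=1 ×20, L=3 ×120, L=5 ×63, L=7 ×7
  A^-4: L=2 ×30, L=4 ×68, L=6 ×21, L=8 ×1
  A^-6: L=3 ×20, L=5 ×22, L=7 ×3
  A^-8: L=4 ×7, L=6 ×3
  A^-10: L=5 ×1
Each group contributes A^e * Σ count * d^(L-1):
Powers of d = -A^2 - A^-2: d^2 = A^4 + 2 + A^-4; d^3 = -A^6 - 3*A^2 - 3*A^-2 - A^-6; d^4 = A^8 + 4*A^4 + 6 + 4*A^-4 + A^-8; d^5 = -A^10 - 5*A^6 - 10*A^2 - 10*A^-2 - 5*A^-6 - A^-10; d^6 = A^12 + 6*A^8 + 15*A^4 + 20 + 15*A^-4 + 6*A^-8 + A^-12; d^7 = -A^14 - 7*A^10 - 21*A^6 - 35*A^2 - 35*A^-2 - 21*A^-6 - 7*A^-10 - A^-14.
  A^10 * (d^4) = A^18 + 4*A^14 + 6*A^10 + 4*A^6 + A^2
  A^8 * (10*d^3) = -10*A^14 - 30*A^10 - 30*A^6 - 10*A^2
  A^6 * (39*d^2 + 6*d^4) = 6*A^14 + 63*A^10 + 114*A^6 + 63*A^2 + 6*A^-2
  A^4 * (66*d + 52*d^3 + 2*d^5) = -2*A^14 - 62*A^10 - 242*A^6 - 242*A^2 - 62*A^-2 - 2*A^-6
  A^2 * (45 + 124*d^2 + 41*d^4) = 41*A^10 + 288*A^6 + 539*A^2 + 288*A^-2 + 41*A^-6
  A^0 * (118*d + 113*d^3 + 21*d^5) = -21*A^10 - 218*A^6 - 667*A^2 - 667*A^-2 - 218*A^-6 - 21*A^-10
  A^-2 * (20 + 120*d^2 + 63*d^4 + 7*d^6) = 7*A^10 + 105*A^6 + 477*A^2 + 778*A^-2 + 477*A^-6 + 105*A^-10 + 7*A^-14
  A^-4 * (30*d + 68*d^3 + 21*d^5 + d^7) = -A^10 - 28*A^6 - 194*A^2 - 479*A^-2 - 479*A^-6 - 194*A^-10 - 28*A^-14 - A^-18
  A^-6 * (20*d^2 + 22*d^4 + 3*d^6) = 3*A^6 + 40*A^2 + 153*A^-2 + 232*A^-6 + 153*A^-10 + 40*A^-14 + 3*A^-18
  A^-8 * (7*d^3 + 3*d^5) = -3*A^2 - 22*A^-2 - 51*A^-6 - 51*A^-10 - 22*A^-14 - 3*A^-18
  A^-10 * (d^4) = A^-2 + 4*A^-6 + 6*A^-10 + 4*A^-14 + A^-18
Summing the groups: <K> = A^18 - 2*A^14 + 3*A^10 - 4*A^6 + 4*A^2 - 4*A^-2 + 4*A^-6 - 2*A^-10 + A^-14
Normalise by the writhe: (-A^3)^(-w) = (-A^3)^(2) = A^6, so f(A) = A^6 * <K> = A^24 - 2*A^20 + 3*A^16 - 4*A^12 + 4*A^8 - 4*A^4 + 4 - 2*A^-4 + A^-8.
Substitute A = t^(-1/4), i.e. A^e → t^(-e/4): V(t) = t^2 - 2*t + 4 - 4*t^-1 + 4*t^-2 - 4*t^-3 + 3*t^-4 - 2*t^-5 + t^-6

Answer: t^2 - 2*t + 4 - 4*t^-1 + 4*t^-2 - 4*t^-3 + 3*t^-4 - 2*t^-5 + t^-6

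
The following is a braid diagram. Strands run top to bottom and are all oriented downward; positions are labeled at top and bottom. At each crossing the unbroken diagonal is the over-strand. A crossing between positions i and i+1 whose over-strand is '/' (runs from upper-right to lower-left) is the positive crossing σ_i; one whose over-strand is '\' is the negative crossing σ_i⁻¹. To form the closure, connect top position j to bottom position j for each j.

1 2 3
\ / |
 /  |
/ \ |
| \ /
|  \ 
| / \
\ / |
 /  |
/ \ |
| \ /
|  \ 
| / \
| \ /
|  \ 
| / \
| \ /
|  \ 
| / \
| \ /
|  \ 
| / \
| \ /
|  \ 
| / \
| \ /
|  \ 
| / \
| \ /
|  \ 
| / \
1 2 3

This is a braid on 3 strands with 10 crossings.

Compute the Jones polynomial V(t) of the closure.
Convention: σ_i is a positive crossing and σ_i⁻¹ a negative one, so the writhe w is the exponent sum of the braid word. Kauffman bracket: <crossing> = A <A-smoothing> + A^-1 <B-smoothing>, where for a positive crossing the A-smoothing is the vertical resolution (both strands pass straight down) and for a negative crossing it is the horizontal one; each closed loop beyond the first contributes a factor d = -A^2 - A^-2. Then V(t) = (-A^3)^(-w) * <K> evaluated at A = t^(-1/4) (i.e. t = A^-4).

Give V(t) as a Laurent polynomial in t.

Reading the diagram top to bottom ('/'-over between positions i,i+1 = s_i, '\'-over = s_i^-1): braid word = s1 s2^-1 s1 s2^-1 s2^-1 s2^-1 s2^-1 s2^-1 s2^-1 s2^-1.
Braid: s1 s2^-1 s1 s2^-1 s2^-1 s2^-1 s2^-1 s2^-1 s2^-1 s2^-1 on 3 strands, 10 crossings.
Writhe w = (#positive) - (#negative) = 2 - 8 = -6.
Enumerate smoothing states for the bracket polynomial. There are 2^10 = 1024 states.
Each crossing splits two ways (0=vertical, 1=horizontal). The state's weight is A^(#A-smoothings - #B-smoothings) * d^(loops - 1).
Tabulate the states by total A-exponent and number of loops L (A-exp: L × count):
  A^10: L=9 ×1
  A^8: L=8 ×10
  A^6: L=7 ×45
  A^4: L=6 ×119, L=8 ×1
  A^2: L=5 ×203, L=7 ×7
  A^0: L=4 ×231, L=6 ×21
  A^-2: L=3 ×175, L=5 ×35
  A^-4: L=2 ×85, L=4 ×35
  A^-6: L=1 ×23, L=3 ×22
  A^-8: L=2 ×10
  A^-10: L=3 ×1
Each group contributes A^e * Σ count * d^(L-1):
Powers of d = -A^2 - A^-2: d^2 = A^4 + 2 + A^-4; d^3 = -A^6 - 3*A^2 - 3*A^-2 - A^-6; d^4 = A^8 + 4*A^4 + 6 + 4*A^-4 + A^-8; d^5 = -A^10 - 5*A^6 - 10*A^2 - 10*A^-2 - 5*A^-6 - A^-10; d^6 = A^12 + 6*A^8 + 15*A^4 + 20 + 15*A^-4 + 6*A^-8 + A^-12; d^7 = -A^14 - 7*A^10 - 21*A^6 - 35*A^2 - 35*A^-2 - 21*A^-6 - 7*A^-10 - A^-14; d^8 = A^16 + 8*A^12 + 28*A^8 + 56*A^4 + 70 + 56*A^-4 + 28*A^-8 + 8*A^-12 + A^-16.
  A^10 * (d^8) = A^26 + 8*A^22 + 28*A^18 + 56*A^14 + 70*A^10 + 56*A^6 + 28*A^2 + 8*A^-2 + A^-6
  A^8 * (10*d^7) = -10*A^22 - 70*A^18 - 210*A^14 - 350*A^10 - 350*A^6 - 210*A^2 - 70*A^-2 - 10*A^-6
  A^6 * (45*d^6) = 45*A^18 + 270*A^14 + 675*A^10 + 900*A^6 + 675*A^2 + 270*A^-2 + 45*A^-6
  A^4 * (119*d^5 + d^7) = -A^18 - 126*A^14 - 616*A^10 - 1225*A^6 - 1225*A^2 - 616*A^-2 - 126*A^-6 - A^-10
  A^2 * (203*d^4 + 7*d^6) = 7*A^14 + 245*A^10 + 917*A^6 + 1358*A^2 + 917*A^-2 + 245*A^-6 + 7*A^-10
  A^0 * (231*d^3 + 21*d^5) = -21*A^10 - 336*A^6 - 903*A^2 - 903*A^-2 - 336*A^-6 - 21*A^-10
  A^-2 * (175*d^2 + 35*d^4) = 35*A^6 + 315*A^2 + 560*A^-2 + 315*A^-6 + 35*A^-10
  A^-4 * (85*d + 35*d^3) = -35*A^2 - 190*A^-2 - 190*A^-6 - 35*A^-10
  A^-6 * (23 + 22*d^2) = 22*A^-2 + 67*A^-6 + 22*A^-10
  A^-8 * (10*d) = -10*A^-6 - 10*A^-10
  A^-10 * (d^2) = A^-6 + 2*A^-10 + A^-14
Summing the groups: <K> = A^26 - 2*A^22 + 2*A^18 - 3*A^14 + 3*A^10 - 3*A^6 + 3*A^2 - 2*A^-2 + 2*A^-6 - A^-10 + A^-14
Normalise by the writhe: (-A^3)^(-w) = (-A^3)^(6) = A^18, so f(A) = A^18 * <K> = A^44 - 2*A^40 + 2*A^36 - 3*A^32 + 3*A^28 - 3*A^24 + 3*A^20 - 2*A^16 + 2*A^12 - A^8 + A^4.
Substitute A = t^(-1/4), i.e. A^e → t^(-e/4): V(t) = t^-1 - t^-2 + 2*t^-3 - 2*t^-4 + 3*t^-5 - 3*t^-6 + 3*t^-7 - 3*t^-8 + 2*t^-9 - 2*t^-10 + t^-11

Answer: t^-1 - t^-2 + 2*t^-3 - 2*t^-4 + 3*t^-5 - 3*t^-6 + 3*t^-7 - 3*t^-8 + 2*t^-9 - 2*t^-10 + t^-11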